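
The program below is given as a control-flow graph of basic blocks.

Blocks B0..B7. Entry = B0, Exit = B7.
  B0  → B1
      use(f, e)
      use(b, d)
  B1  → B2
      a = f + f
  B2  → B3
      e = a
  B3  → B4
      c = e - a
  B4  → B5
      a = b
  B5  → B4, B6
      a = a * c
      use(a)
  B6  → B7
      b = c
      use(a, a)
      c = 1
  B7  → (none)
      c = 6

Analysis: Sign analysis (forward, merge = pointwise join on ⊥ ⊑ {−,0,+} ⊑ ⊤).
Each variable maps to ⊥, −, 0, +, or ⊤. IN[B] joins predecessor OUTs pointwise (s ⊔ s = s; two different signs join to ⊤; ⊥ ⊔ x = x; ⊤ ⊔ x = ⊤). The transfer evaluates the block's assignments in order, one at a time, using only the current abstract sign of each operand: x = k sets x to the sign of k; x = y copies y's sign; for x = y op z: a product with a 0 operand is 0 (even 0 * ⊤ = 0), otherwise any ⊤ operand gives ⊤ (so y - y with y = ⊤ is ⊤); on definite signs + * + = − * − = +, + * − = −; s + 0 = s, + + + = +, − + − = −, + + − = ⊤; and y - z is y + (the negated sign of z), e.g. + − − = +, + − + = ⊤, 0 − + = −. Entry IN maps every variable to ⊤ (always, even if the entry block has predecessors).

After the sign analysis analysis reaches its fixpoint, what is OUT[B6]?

Answer: {a: ⊤, b: ⊤, c: +, d: ⊤, e: ⊤, f: ⊤}

Derivation:
Fixpoint table:
  B0: | IN=(all ⊤) | OUT=(all ⊤)
  B1: | IN=(all ⊤) | OUT=(all ⊤)
  B2: | IN=(all ⊤) | OUT=(all ⊤)
  B3: | IN=(all ⊤) | OUT=(all ⊤)
  B4: | IN=(all ⊤) | OUT=(all ⊤)
  B5: | IN=(all ⊤) | OUT=(all ⊤)
  B6: | IN=(all ⊤) | OUT={c:+; rest ⊤}
  B7: | IN={c:+; rest ⊤} | OUT={c:+; rest ⊤}

Merge at B6: IN[B6] = OUT[B5] = {a: ⊤, b: ⊤, c: ⊤, d: ⊤, e: ⊤, f: ⊤}
Applying B6's transfer function to that IN value gives OUT[B6] (row B6 above).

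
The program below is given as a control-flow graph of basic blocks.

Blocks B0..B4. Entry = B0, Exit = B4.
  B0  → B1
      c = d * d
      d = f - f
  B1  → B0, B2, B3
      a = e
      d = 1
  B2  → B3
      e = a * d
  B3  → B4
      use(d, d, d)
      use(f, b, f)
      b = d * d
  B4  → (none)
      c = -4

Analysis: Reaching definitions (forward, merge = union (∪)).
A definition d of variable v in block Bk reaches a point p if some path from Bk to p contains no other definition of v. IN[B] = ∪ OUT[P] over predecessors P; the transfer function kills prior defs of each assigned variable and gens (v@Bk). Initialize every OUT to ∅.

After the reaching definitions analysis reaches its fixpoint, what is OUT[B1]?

Answer: {a@B1, c@B0, d@B1}

Trace:
Converged values:
  B0:  IN={a@B1, c@B0, d@B1}  OUT={a@B1, c@B0, d@B0}
  B1:  IN={a@B1, c@B0, d@B0}  OUT={a@B1, c@B0, d@B1}
  B2:  IN={a@B1, c@B0, d@B1}  OUT={a@B1, c@B0, d@B1, e@B2}
  B3:  IN={a@B1, c@B0, d@B1, e@B2}  OUT={a@B1, b@B3, c@B0, d@B1, e@B2}
  B4:  IN={a@B1, b@B3, c@B0, d@B1, e@B2}  OUT={a@B1, b@B3, c@B4, d@B1, e@B2}

Merge at B1: IN[B1] = OUT[B0] = {a@B1, c@B0, d@B0}
Applying B1's transfer function to that IN value gives OUT[B1] (row B1 above).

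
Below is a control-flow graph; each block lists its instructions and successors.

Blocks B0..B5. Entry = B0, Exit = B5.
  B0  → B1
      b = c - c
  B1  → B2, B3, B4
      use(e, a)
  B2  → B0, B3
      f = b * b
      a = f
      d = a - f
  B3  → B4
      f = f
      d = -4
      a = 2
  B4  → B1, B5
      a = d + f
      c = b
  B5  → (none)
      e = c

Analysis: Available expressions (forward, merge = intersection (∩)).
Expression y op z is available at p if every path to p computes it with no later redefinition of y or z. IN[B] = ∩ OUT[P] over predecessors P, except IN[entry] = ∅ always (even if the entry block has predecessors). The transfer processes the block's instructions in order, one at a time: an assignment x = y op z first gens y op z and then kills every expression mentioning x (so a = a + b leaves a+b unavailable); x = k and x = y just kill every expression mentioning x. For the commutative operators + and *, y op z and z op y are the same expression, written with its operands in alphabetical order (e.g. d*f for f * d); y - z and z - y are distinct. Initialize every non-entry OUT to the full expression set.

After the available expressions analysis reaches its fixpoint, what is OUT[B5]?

Answer: {d+f}

Trace:
Fixpoint table:
  B0:  IN={}  OUT={c-c}
  B1:  IN={}  OUT={}
  B2:  IN={}  OUT={a-f, b*b}
  B3:  IN={}  OUT={}
  B4:  IN={}  OUT={d+f}
  B5:  IN={d+f}  OUT={d+f}

Merge at B5: IN[B5] = OUT[B4] = {d+f}
Applying B5's transfer function to that IN value gives OUT[B5] (row B5 above).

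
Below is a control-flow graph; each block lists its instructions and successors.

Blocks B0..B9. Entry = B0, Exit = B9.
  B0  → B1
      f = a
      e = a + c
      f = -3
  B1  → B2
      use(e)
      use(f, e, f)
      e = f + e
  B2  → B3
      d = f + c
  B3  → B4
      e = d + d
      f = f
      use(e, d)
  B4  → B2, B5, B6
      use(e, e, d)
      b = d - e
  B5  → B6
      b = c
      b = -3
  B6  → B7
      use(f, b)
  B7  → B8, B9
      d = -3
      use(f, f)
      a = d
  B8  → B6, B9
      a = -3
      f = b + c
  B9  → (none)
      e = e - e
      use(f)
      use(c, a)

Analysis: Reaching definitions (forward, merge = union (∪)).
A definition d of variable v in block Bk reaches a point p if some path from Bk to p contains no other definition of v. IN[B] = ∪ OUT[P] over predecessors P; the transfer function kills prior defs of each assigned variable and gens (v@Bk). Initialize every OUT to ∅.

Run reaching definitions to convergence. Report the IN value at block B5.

Answer: {b@B4, d@B2, e@B3, f@B3}

Derivation:
Per-block solution:
  B0: | IN={} | OUT={e@B0, f@B0}
  B1: | IN={e@B0, f@B0} | OUT={e@B1, f@B0}
  B2: | IN={b@B4, d@B2, e@B1, e@B3, f@B0, f@B3} | OUT={b@B4, d@B2, e@B1, e@B3, f@B0, f@B3}
  B3: | IN={b@B4, d@B2, e@B1, e@B3, f@B0, f@B3} | OUT={b@B4, d@B2, e@B3, f@B3}
  B4: | IN={b@B4, d@B2, e@B3, f@B3} | OUT={b@B4, d@B2, e@B3, f@B3}
  B5: | IN={b@B4, d@B2, e@B3, f@B3} | OUT={b@B5, d@B2, e@B3, f@B3}
  B6: | IN={a@B8, b@B4, b@B5, d@B2, d@B7, e@B3, f@B3, f@B8} | OUT={a@B8, b@B4, b@B5, d@B2, d@B7, e@B3, f@B3, f@B8}
  B7: | IN={a@B8, b@B4, b@B5, d@B2, d@B7, e@B3, f@B3, f@B8} | OUT={a@B7, b@B4, b@B5, d@B7, e@B3, f@B3, f@B8}
  B8: | IN={a@B7, b@B4, b@B5, d@B7, e@B3, f@B3, f@B8} | OUT={a@B8, b@B4, b@B5, d@B7, e@B3, f@B8}
  B9: | IN={a@B7, a@B8, b@B4, b@B5, d@B7, e@B3, f@B3, f@B8} | OUT={a@B7, a@B8, b@B4, b@B5, d@B7, e@B9, f@B3, f@B8}

Merge at B5: IN[B5] = OUT[B4] = {b@B4, d@B2, e@B3, f@B3}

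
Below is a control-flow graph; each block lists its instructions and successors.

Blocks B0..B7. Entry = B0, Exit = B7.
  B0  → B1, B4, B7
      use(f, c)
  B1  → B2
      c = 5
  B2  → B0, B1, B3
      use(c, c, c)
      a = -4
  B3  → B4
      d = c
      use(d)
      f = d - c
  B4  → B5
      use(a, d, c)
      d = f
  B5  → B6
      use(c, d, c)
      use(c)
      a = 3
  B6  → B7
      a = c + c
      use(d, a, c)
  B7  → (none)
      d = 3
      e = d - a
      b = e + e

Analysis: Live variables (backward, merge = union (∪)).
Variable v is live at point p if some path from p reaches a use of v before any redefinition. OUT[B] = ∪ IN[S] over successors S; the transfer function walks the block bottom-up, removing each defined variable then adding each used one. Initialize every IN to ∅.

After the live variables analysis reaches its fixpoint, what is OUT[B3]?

Fixpoint table:
  B0:  IN={a, c, d, f}  OUT={a, c, d, f}
  B1:  IN={d, f}  OUT={c, d, f}
  B2:  IN={c, d, f}  OUT={a, c, d, f}
  B3:  IN={a, c}  OUT={a, c, d, f}
  B4:  IN={a, c, d, f}  OUT={c, d}
  B5:  IN={c, d}  OUT={c, d}
  B6:  IN={c, d}  OUT={a}
  B7:  IN={a}  OUT={}

Merge at B3: OUT[B3] = IN[B4] = {a, c, d, f}

Answer: {a, c, d, f}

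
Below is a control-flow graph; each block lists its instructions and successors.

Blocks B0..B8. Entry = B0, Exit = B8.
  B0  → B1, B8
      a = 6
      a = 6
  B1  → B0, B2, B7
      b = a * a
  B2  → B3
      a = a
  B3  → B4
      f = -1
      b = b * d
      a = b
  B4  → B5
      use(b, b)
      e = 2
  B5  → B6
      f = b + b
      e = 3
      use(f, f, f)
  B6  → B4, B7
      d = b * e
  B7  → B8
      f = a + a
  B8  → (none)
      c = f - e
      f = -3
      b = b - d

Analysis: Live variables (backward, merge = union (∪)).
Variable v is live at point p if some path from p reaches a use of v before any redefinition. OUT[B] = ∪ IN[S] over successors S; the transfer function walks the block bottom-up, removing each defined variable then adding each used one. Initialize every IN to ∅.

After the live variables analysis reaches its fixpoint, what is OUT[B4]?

Answer: {a, b}

Trace:
Per-block solution:
  B0: | IN={b, d, e, f} | OUT={a, b, d, e, f}
  B1: | IN={a, d, e, f} | OUT={a, b, d, e, f}
  B2: | IN={a, b, d} | OUT={b, d}
  B3: | IN={b, d} | OUT={a, b}
  B4: | IN={a, b} | OUT={a, b}
  B5: | IN={a, b} | OUT={a, b, e}
  B6: | IN={a, b, e} | OUT={a, b, d, e}
  B7: | IN={a, b, d, e} | OUT={b, d, e, f}
  B8: | IN={b, d, e, f} | OUT={}

Merge at B4: OUT[B4] = IN[B5] = {a, b}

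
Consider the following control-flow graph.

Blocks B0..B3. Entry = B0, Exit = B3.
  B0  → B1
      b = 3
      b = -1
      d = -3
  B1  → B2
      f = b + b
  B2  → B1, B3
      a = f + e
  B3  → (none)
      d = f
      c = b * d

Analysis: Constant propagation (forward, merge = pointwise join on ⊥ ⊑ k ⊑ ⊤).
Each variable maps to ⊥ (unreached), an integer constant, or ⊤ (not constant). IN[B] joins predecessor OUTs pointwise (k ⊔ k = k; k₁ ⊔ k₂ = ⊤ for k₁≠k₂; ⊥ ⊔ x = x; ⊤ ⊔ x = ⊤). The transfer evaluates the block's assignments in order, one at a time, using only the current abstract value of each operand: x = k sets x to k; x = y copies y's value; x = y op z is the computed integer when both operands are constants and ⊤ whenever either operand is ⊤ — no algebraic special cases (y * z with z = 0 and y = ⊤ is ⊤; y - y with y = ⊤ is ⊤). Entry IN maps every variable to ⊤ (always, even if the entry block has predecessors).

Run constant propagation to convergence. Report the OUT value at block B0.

Per-block solution:
  B0:  IN=(all ⊤)  OUT={b:-1, d:-3; rest ⊤}
  B1:  IN={b:-1, d:-3; rest ⊤}  OUT={b:-1, d:-3, f:-2; rest ⊤}
  B2:  IN={b:-1, d:-3, f:-2; rest ⊤}  OUT={b:-1, d:-3, f:-2; rest ⊤}
  B3:  IN={b:-1, d:-3, f:-2; rest ⊤}  OUT={b:-1, c:2, d:-2, f:-2; rest ⊤}

B0 is the boundary node: IN[B0] = {a: ⊤, b: ⊤, c: ⊤, d: ⊤, e: ⊤, f: ⊤}
Applying B0's transfer function to that IN value gives OUT[B0] (row B0 above).

Answer: {a: ⊤, b: -1, c: ⊤, d: -3, e: ⊤, f: ⊤}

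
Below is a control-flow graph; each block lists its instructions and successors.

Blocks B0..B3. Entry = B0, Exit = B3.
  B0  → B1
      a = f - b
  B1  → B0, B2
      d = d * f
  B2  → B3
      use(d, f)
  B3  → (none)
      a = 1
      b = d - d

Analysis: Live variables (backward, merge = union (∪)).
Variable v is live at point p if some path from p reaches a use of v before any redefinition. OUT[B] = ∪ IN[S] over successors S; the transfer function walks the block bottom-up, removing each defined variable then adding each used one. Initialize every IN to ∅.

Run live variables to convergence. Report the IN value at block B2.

Per-block solution:
  B0:  IN={b, d, f}  OUT={b, d, f}
  B1:  IN={b, d, f}  OUT={b, d, f}
  B2:  IN={d, f}  OUT={d}
  B3:  IN={d}  OUT={}

Merge at B2: OUT[B2] = IN[B3] = {d}
Applying B2's transfer function to that OUT value gives IN[B2] (row B2 above).

Answer: {d, f}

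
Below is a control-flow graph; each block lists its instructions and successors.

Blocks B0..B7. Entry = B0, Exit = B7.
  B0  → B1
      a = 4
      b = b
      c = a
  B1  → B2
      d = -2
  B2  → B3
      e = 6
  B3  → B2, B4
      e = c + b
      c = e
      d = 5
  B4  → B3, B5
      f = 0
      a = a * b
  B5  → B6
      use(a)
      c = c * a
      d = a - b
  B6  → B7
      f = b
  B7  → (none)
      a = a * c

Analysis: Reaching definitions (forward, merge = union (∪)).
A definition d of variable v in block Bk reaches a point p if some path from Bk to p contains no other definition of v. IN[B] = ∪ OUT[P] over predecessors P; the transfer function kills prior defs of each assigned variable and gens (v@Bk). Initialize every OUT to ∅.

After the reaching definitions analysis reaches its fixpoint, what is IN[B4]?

Per-block solution:
  B0:  IN={}  OUT={a@B0, b@B0, c@B0}
  B1:  IN={a@B0, b@B0, c@B0}  OUT={a@B0, b@B0, c@B0, d@B1}
  B2:  IN={a@B0, a@B4, b@B0, c@B0, c@B3, d@B1, d@B3, e@B3, f@B4}  OUT={a@B0, a@B4, b@B0, c@B0, c@B3, d@B1, d@B3, e@B2, f@B4}
  B3:  IN={a@B0, a@B4, b@B0, c@B0, c@B3, d@B1, d@B3, e@B2, e@B3, f@B4}  OUT={a@B0, a@B4, b@B0, c@B3, d@B3, e@B3, f@B4}
  B4:  IN={a@B0, a@B4, b@B0, c@B3, d@B3, e@B3, f@B4}  OUT={a@B4, b@B0, c@B3, d@B3, e@B3, f@B4}
  B5:  IN={a@B4, b@B0, c@B3, d@B3, e@B3, f@B4}  OUT={a@B4, b@B0, c@B5, d@B5, e@B3, f@B4}
  B6:  IN={a@B4, b@B0, c@B5, d@B5, e@B3, f@B4}  OUT={a@B4, b@B0, c@B5, d@B5, e@B3, f@B6}
  B7:  IN={a@B4, b@B0, c@B5, d@B5, e@B3, f@B6}  OUT={a@B7, b@B0, c@B5, d@B5, e@B3, f@B6}

Merge at B4: IN[B4] = OUT[B3] = {a@B0, a@B4, b@B0, c@B3, d@B3, e@B3, f@B4}

Answer: {a@B0, a@B4, b@B0, c@B3, d@B3, e@B3, f@B4}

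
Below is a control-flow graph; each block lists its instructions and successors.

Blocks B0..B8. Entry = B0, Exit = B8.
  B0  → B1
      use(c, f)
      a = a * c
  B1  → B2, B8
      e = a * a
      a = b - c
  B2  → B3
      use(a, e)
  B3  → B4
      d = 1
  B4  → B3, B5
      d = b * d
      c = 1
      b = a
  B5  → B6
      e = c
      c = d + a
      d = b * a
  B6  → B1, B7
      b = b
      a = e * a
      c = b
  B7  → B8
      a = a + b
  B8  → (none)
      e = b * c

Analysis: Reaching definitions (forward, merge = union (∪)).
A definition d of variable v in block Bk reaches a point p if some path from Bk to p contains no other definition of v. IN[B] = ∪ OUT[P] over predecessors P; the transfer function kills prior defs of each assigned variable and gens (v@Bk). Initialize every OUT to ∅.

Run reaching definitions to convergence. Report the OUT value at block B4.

Answer: {a@B1, b@B4, c@B4, d@B4, e@B1}

Working:
Fixpoint table:
  B0:  IN={}  OUT={a@B0}
  B1:  IN={a@B0, a@B6, b@B6, c@B6, d@B5, e@B5}  OUT={a@B1, b@B6, c@B6, d@B5, e@B1}
  B2:  IN={a@B1, b@B6, c@B6, d@B5, e@B1}  OUT={a@B1, b@B6, c@B6, d@B5, e@B1}
  B3:  IN={a@B1, b@B4, b@B6, c@B4, c@B6, d@B4, d@B5, e@B1}  OUT={a@B1, b@B4, b@B6, c@B4, c@B6, d@B3, e@B1}
  B4:  IN={a@B1, b@B4, b@B6, c@B4, c@B6, d@B3, e@B1}  OUT={a@B1, b@B4, c@B4, d@B4, e@B1}
  B5:  IN={a@B1, b@B4, c@B4, d@B4, e@B1}  OUT={a@B1, b@B4, c@B5, d@B5, e@B5}
  B6:  IN={a@B1, b@B4, c@B5, d@B5, e@B5}  OUT={a@B6, b@B6, c@B6, d@B5, e@B5}
  B7:  IN={a@B6, b@B6, c@B6, d@B5, e@B5}  OUT={a@B7, b@B6, c@B6, d@B5, e@B5}
  B8:  IN={a@B1, a@B7, b@B6, c@B6, d@B5, e@B1, e@B5}  OUT={a@B1, a@B7, b@B6, c@B6, d@B5, e@B8}

Merge at B4: IN[B4] = OUT[B3] = {a@B1, b@B4, b@B6, c@B4, c@B6, d@B3, e@B1}
Applying B4's transfer function to that IN value gives OUT[B4] (row B4 above).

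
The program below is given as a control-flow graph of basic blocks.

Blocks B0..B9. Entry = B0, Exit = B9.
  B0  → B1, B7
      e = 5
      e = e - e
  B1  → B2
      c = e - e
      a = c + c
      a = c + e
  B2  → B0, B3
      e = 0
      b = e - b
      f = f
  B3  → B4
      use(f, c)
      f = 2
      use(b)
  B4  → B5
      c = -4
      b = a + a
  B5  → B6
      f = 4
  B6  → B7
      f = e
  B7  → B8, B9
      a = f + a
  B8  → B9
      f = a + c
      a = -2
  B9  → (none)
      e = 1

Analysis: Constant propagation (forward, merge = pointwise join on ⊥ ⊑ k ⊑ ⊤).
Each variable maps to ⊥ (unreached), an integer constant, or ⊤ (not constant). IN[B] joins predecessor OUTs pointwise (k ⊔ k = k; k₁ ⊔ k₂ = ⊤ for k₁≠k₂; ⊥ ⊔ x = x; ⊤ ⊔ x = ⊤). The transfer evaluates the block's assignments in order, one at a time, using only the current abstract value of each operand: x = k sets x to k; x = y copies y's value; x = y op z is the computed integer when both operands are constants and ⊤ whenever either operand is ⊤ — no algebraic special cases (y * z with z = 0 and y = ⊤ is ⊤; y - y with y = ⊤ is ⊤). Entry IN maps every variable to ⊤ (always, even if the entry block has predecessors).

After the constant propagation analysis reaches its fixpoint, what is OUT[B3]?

Fixpoint table:
  B0: | IN=(all ⊤) | OUT={e:0; rest ⊤}
  B1: | IN={e:0; rest ⊤} | OUT={a:0, c:0, e:0; rest ⊤}
  B2: | IN={a:0, c:0, e:0; rest ⊤} | OUT={a:0, c:0, e:0; rest ⊤}
  B3: | IN={a:0, c:0, e:0; rest ⊤} | OUT={a:0, c:0, e:0, f:2; rest ⊤}
  B4: | IN={a:0, c:0, e:0, f:2; rest ⊤} | OUT={a:0, b:0, c:-4, e:0, f:2; rest ⊤}
  B5: | IN={a:0, b:0, c:-4, e:0, f:2; rest ⊤} | OUT={a:0, b:0, c:-4, e:0, f:4; rest ⊤}
  B6: | IN={a:0, b:0, c:-4, e:0, f:4; rest ⊤} | OUT={a:0, b:0, c:-4, e:0, f:0; rest ⊤}
  B7: | IN={e:0; rest ⊤} | OUT={e:0; rest ⊤}
  B8: | IN={e:0; rest ⊤} | OUT={a:-2, e:0; rest ⊤}
  B9: | IN={e:0; rest ⊤} | OUT={e:1; rest ⊤}

Merge at B3: IN[B3] = OUT[B2] = {a: 0, b: ⊤, c: 0, d: ⊤, e: 0, f: ⊤}
Applying B3's transfer function to that IN value gives OUT[B3] (row B3 above).

Answer: {a: 0, b: ⊤, c: 0, d: ⊤, e: 0, f: 2}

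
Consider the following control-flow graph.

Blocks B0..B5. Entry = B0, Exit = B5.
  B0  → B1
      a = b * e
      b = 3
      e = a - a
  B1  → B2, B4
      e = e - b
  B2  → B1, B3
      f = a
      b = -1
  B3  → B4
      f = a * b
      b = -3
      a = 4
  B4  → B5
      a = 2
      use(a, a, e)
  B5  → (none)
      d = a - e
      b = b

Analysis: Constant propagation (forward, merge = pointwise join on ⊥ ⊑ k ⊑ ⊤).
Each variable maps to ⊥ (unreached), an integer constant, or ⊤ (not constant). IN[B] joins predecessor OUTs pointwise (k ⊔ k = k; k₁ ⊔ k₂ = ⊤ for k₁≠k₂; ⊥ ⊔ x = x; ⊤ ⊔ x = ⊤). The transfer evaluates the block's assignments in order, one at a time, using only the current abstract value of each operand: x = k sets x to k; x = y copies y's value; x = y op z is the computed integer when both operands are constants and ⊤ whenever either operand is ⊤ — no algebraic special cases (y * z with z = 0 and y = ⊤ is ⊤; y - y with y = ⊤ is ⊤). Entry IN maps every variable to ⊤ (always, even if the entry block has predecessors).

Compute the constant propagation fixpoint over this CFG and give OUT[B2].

Converged values:
  B0:   IN=(all ⊤)   OUT={b:3; rest ⊤}
  B1:   IN=(all ⊤)   OUT=(all ⊤)
  B2:   IN=(all ⊤)   OUT={b:-1; rest ⊤}
  B3:   IN={b:-1; rest ⊤}   OUT={a:4, b:-3; rest ⊤}
  B4:   IN=(all ⊤)   OUT={a:2; rest ⊤}
  B5:   IN={a:2; rest ⊤}   OUT={a:2; rest ⊤}

Merge at B2: IN[B2] = OUT[B1] = {a: ⊤, b: ⊤, c: ⊤, d: ⊤, e: ⊤, f: ⊤}
Applying B2's transfer function to that IN value gives OUT[B2] (row B2 above).

Answer: {a: ⊤, b: -1, c: ⊤, d: ⊤, e: ⊤, f: ⊤}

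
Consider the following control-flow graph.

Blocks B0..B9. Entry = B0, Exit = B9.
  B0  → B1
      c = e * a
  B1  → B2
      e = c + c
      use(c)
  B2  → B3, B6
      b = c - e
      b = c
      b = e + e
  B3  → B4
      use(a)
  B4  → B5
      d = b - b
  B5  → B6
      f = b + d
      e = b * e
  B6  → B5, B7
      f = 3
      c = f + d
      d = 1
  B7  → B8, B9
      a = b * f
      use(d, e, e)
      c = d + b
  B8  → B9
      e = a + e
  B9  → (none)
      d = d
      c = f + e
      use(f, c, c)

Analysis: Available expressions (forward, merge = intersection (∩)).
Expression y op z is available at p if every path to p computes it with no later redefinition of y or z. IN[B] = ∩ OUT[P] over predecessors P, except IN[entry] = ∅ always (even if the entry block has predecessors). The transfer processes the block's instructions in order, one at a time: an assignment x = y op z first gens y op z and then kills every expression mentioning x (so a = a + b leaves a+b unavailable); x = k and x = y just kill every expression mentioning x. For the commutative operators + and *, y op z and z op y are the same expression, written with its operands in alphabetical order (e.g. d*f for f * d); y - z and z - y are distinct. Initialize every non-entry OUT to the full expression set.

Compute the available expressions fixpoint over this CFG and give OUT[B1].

Answer: {c+c}

Working:
Fixpoint table:
  B0: | IN={} | OUT={a*e}
  B1: | IN={a*e} | OUT={c+c}
  B2: | IN={c+c} | OUT={c+c, c-e, e+e}
  B3: | IN={c+c, c-e, e+e} | OUT={c+c, c-e, e+e}
  B4: | IN={c+c, c-e, e+e} | OUT={b-b, c+c, c-e, e+e}
  B5: | IN={} | OUT={b+d}
  B6: | IN={} | OUT={}
  B7: | IN={} | OUT={b*f, b+d}
  B8: | IN={b*f, b+d} | OUT={b*f, b+d}
  B9: | IN={b*f, b+d} | OUT={b*f, e+f}

Merge at B1: IN[B1] = OUT[B0] = {a*e}
Applying B1's transfer function to that IN value gives OUT[B1] (row B1 above).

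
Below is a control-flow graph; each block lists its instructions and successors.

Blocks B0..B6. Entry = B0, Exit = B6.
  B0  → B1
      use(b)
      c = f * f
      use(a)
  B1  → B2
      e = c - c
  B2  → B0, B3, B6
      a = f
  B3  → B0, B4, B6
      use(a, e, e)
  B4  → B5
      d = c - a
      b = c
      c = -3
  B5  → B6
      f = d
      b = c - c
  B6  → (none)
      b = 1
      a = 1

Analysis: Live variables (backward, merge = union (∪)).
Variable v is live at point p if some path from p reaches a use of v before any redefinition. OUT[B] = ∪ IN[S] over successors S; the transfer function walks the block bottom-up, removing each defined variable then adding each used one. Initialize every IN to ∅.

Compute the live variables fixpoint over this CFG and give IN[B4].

Answer: {a, c}

Working:
Per-block solution:
  B0:   IN={a, b, f}   OUT={b, c, f}
  B1:   IN={b, c, f}   OUT={b, c, e, f}
  B2:   IN={b, c, e, f}   OUT={a, b, c, e, f}
  B3:   IN={a, b, c, e, f}   OUT={a, b, c, f}
  B4:   IN={a, c}   OUT={c, d}
  B5:   IN={c, d}   OUT={}
  B6:   IN={}   OUT={}

Merge at B4: OUT[B4] = IN[B5] = {c, d}
Applying B4's transfer function to that OUT value gives IN[B4] (row B4 above).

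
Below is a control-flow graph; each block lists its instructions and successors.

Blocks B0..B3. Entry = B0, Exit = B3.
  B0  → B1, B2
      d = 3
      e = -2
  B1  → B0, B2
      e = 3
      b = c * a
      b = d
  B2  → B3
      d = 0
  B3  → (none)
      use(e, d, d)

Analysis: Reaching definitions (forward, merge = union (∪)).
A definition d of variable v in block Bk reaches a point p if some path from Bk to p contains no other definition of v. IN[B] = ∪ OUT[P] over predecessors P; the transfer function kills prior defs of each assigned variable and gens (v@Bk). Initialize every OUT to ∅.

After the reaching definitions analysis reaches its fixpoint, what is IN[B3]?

Per-block solution:
  B0: | IN={b@B1, d@B0, e@B1} | OUT={b@B1, d@B0, e@B0}
  B1: | IN={b@B1, d@B0, e@B0} | OUT={b@B1, d@B0, e@B1}
  B2: | IN={b@B1, d@B0, e@B0, e@B1} | OUT={b@B1, d@B2, e@B0, e@B1}
  B3: | IN={b@B1, d@B2, e@B0, e@B1} | OUT={b@B1, d@B2, e@B0, e@B1}

Merge at B3: IN[B3] = OUT[B2] = {b@B1, d@B2, e@B0, e@B1}

Answer: {b@B1, d@B2, e@B0, e@B1}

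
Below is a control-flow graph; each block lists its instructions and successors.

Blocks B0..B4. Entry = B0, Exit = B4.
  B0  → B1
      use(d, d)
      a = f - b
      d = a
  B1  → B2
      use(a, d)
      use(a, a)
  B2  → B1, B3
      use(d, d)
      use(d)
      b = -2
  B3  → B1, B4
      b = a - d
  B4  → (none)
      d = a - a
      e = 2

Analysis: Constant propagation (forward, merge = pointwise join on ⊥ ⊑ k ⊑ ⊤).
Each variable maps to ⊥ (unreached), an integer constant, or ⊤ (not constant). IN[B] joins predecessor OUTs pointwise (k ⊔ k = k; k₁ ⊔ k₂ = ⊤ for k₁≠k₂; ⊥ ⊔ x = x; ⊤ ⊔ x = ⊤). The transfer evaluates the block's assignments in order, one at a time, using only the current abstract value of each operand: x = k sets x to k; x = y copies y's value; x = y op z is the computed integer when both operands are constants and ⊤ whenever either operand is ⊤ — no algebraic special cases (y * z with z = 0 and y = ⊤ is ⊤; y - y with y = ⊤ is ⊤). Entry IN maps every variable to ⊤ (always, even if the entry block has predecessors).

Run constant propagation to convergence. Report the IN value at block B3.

Fixpoint table:
  B0: | IN=(all ⊤) | OUT=(all ⊤)
  B1: | IN=(all ⊤) | OUT=(all ⊤)
  B2: | IN=(all ⊤) | OUT={b:-2; rest ⊤}
  B3: | IN={b:-2; rest ⊤} | OUT=(all ⊤)
  B4: | IN=(all ⊤) | OUT={e:2; rest ⊤}

Merge at B3: IN[B3] = OUT[B2] = {a: ⊤, b: -2, c: ⊤, d: ⊤, e: ⊤, f: ⊤}

Answer: {a: ⊤, b: -2, c: ⊤, d: ⊤, e: ⊤, f: ⊤}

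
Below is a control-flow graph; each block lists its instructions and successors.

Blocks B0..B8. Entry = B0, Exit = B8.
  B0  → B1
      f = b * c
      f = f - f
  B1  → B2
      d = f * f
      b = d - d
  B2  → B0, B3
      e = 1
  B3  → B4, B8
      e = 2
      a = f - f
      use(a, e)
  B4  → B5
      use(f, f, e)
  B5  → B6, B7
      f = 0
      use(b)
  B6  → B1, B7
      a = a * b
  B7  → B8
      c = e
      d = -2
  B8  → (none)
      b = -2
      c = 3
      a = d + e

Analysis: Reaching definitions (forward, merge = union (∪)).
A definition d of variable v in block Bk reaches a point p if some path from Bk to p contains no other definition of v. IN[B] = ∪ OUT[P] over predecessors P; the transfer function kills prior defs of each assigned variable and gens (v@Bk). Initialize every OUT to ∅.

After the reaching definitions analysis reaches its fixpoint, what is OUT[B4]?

Per-block solution:
  B0: | IN={a@B6, b@B1, d@B1, e@B2, f@B0, f@B5} | OUT={a@B6, b@B1, d@B1, e@B2, f@B0}
  B1: | IN={a@B6, b@B1, d@B1, e@B2, e@B3, f@B0, f@B5} | OUT={a@B6, b@B1, d@B1, e@B2, e@B3, f@B0, f@B5}
  B2: | IN={a@B6, b@B1, d@B1, e@B2, e@B3, f@B0, f@B5} | OUT={a@B6, b@B1, d@B1, e@B2, f@B0, f@B5}
  B3: | IN={a@B6, b@B1, d@B1, e@B2, f@B0, f@B5} | OUT={a@B3, b@B1, d@B1, e@B3, f@B0, f@B5}
  B4: | IN={a@B3, b@B1, d@B1, e@B3, f@B0, f@B5} | OUT={a@B3, b@B1, d@B1, e@B3, f@B0, f@B5}
  B5: | IN={a@B3, b@B1, d@B1, e@B3, f@B0, f@B5} | OUT={a@B3, b@B1, d@B1, e@B3, f@B5}
  B6: | IN={a@B3, b@B1, d@B1, e@B3, f@B5} | OUT={a@B6, b@B1, d@B1, e@B3, f@B5}
  B7: | IN={a@B3, a@B6, b@B1, d@B1, e@B3, f@B5} | OUT={a@B3, a@B6, b@B1, c@B7, d@B7, e@B3, f@B5}
  B8: | IN={a@B3, a@B6, b@B1, c@B7, d@B1, d@B7, e@B3, f@B0, f@B5} | OUT={a@B8, b@B8, c@B8, d@B1, d@B7, e@B3, f@B0, f@B5}

Merge at B4: IN[B4] = OUT[B3] = {a@B3, b@B1, d@B1, e@B3, f@B0, f@B5}
Applying B4's transfer function to that IN value gives OUT[B4] (row B4 above).

Answer: {a@B3, b@B1, d@B1, e@B3, f@B0, f@B5}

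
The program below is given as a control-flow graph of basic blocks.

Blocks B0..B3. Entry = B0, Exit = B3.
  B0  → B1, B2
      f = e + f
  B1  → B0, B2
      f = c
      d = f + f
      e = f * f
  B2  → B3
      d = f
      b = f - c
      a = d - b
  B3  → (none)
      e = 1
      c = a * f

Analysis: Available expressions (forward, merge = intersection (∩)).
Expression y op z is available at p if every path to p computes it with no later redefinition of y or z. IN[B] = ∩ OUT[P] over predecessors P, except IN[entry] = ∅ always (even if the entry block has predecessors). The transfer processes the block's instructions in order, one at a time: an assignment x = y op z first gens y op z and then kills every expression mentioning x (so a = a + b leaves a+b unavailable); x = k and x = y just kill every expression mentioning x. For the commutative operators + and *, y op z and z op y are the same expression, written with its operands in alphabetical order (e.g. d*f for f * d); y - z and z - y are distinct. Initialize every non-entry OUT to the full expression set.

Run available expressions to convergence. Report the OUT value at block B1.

Fixpoint table:
  B0:  IN={}  OUT={}
  B1:  IN={}  OUT={f*f, f+f}
  B2:  IN={}  OUT={d-b, f-c}
  B3:  IN={d-b, f-c}  OUT={a*f, d-b}

Merge at B1: IN[B1] = OUT[B0] = {}
Applying B1's transfer function to that IN value gives OUT[B1] (row B1 above).

Answer: {f*f, f+f}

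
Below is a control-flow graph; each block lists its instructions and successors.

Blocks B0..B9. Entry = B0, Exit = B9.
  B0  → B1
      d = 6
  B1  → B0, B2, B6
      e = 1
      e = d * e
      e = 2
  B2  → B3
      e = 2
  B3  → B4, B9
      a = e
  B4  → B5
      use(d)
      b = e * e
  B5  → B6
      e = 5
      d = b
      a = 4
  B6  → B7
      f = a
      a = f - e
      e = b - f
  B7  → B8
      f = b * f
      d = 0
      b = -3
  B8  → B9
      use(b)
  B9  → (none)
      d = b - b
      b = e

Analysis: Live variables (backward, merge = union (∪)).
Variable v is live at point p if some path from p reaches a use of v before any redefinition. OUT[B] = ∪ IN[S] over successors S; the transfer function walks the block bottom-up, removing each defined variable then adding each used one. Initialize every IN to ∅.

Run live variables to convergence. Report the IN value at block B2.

Fixpoint table:
  B0:  IN={a, b}  OUT={a, b, d}
  B1:  IN={a, b, d}  OUT={a, b, d, e}
  B2:  IN={b, d}  OUT={b, d, e}
  B3:  IN={b, d, e}  OUT={b, d, e}
  B4:  IN={d, e}  OUT={b}
  B5:  IN={b}  OUT={a, b, e}
  B6:  IN={a, b, e}  OUT={b, e, f}
  B7:  IN={b, e, f}  OUT={b, e}
  B8:  IN={b, e}  OUT={b, e}
  B9:  IN={b, e}  OUT={}

Merge at B2: OUT[B2] = IN[B3] = {b, d, e}
Applying B2's transfer function to that OUT value gives IN[B2] (row B2 above).

Answer: {b, d}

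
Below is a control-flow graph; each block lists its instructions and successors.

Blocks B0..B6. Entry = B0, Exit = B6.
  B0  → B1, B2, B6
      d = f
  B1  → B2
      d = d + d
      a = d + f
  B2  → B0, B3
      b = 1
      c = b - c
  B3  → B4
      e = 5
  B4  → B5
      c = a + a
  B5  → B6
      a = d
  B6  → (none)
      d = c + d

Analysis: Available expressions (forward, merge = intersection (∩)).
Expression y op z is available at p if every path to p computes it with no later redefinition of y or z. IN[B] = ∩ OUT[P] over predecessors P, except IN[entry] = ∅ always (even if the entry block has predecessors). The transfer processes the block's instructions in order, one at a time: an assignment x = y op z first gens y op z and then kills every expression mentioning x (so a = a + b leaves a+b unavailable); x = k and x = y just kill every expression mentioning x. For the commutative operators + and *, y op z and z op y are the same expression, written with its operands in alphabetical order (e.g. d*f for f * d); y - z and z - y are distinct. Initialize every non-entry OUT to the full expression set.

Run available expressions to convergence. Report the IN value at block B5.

Answer: {a+a}

Derivation:
Per-block solution:
  B0:   IN={}   OUT={}
  B1:   IN={}   OUT={d+f}
  B2:   IN={}   OUT={}
  B3:   IN={}   OUT={}
  B4:   IN={}   OUT={a+a}
  B5:   IN={a+a}   OUT={}
  B6:   IN={}   OUT={}

Merge at B5: IN[B5] = OUT[B4] = {a+a}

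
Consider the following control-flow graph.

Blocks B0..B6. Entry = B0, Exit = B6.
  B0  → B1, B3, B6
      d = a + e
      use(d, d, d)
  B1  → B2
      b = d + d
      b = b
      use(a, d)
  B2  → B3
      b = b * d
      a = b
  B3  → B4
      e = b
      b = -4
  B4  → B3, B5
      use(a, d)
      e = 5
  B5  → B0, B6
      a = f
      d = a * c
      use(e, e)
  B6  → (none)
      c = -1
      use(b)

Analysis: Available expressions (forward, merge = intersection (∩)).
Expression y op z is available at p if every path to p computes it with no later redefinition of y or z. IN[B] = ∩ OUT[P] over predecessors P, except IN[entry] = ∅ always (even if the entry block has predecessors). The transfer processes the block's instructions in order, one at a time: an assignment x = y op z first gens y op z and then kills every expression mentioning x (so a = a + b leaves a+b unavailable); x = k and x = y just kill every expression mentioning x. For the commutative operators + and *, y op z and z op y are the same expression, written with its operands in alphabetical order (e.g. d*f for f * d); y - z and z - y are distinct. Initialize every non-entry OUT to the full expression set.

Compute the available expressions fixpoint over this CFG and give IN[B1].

Answer: {a+e}

Trace:
Converged values:
  B0:  IN={}  OUT={a+e}
  B1:  IN={a+e}  OUT={a+e, d+d}
  B2:  IN={a+e, d+d}  OUT={d+d}
  B3:  IN={}  OUT={}
  B4:  IN={}  OUT={}
  B5:  IN={}  OUT={a*c}
  B6:  IN={}  OUT={}

Merge at B1: IN[B1] = OUT[B0] = {a+e}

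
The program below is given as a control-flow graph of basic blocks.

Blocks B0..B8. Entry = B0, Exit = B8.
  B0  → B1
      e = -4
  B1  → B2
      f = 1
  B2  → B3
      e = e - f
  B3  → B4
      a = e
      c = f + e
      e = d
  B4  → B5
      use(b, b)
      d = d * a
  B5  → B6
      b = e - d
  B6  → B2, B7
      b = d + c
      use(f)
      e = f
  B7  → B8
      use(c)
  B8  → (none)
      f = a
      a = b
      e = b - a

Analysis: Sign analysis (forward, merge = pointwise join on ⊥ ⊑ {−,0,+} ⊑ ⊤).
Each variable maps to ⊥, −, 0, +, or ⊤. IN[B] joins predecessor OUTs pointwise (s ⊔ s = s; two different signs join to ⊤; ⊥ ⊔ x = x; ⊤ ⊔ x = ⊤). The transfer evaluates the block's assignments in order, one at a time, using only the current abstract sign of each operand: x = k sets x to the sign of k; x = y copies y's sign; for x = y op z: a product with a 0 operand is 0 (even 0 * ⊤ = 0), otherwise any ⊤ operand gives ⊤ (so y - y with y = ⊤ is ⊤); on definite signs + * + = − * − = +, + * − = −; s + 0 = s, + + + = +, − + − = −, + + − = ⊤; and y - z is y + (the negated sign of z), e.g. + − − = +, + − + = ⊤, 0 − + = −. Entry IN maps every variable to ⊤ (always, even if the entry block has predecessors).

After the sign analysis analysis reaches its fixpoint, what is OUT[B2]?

Answer: {a: ⊤, b: ⊤, c: ⊤, d: ⊤, e: ⊤, f: +}

Trace:
Fixpoint table:
  B0: | IN=(all ⊤) | OUT={e:-; rest ⊤}
  B1: | IN={e:-; rest ⊤} | OUT={e:-, f:+; rest ⊤}
  B2: | IN={f:+; rest ⊤} | OUT={f:+; rest ⊤}
  B3: | IN={f:+; rest ⊤} | OUT={f:+; rest ⊤}
  B4: | IN={f:+; rest ⊤} | OUT={f:+; rest ⊤}
  B5: | IN={f:+; rest ⊤} | OUT={f:+; rest ⊤}
  B6: | IN={f:+; rest ⊤} | OUT={e:+, f:+; rest ⊤}
  B7: | IN={e:+, f:+; rest ⊤} | OUT={e:+, f:+; rest ⊤}
  B8: | IN={e:+, f:+; rest ⊤} | OUT=(all ⊤)

Merge at B2: IN[B2] = OUT[B1] ⊔ OUT[B6] = {a: ⊤, b: ⊤, c: ⊤, d: ⊤, e: ⊤, f: +}
Applying B2's transfer function to that IN value gives OUT[B2] (row B2 above).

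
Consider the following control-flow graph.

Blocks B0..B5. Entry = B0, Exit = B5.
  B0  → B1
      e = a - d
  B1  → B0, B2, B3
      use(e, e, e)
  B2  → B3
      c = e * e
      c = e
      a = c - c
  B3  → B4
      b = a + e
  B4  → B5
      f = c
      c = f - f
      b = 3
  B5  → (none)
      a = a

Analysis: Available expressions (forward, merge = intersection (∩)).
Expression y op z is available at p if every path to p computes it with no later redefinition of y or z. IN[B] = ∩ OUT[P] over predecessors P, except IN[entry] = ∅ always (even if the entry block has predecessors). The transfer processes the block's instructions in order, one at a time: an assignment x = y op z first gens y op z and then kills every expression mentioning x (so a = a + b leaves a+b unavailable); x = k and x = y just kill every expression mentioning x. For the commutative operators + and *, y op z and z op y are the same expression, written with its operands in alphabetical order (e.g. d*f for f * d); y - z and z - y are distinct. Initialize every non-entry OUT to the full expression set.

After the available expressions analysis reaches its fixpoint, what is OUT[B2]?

Answer: {c-c, e*e}

Derivation:
Converged values:
  B0:   IN={}   OUT={a-d}
  B1:   IN={a-d}   OUT={a-d}
  B2:   IN={a-d}   OUT={c-c, e*e}
  B3:   IN={}   OUT={a+e}
  B4:   IN={a+e}   OUT={a+e, f-f}
  B5:   IN={a+e, f-f}   OUT={f-f}

Merge at B2: IN[B2] = OUT[B1] = {a-d}
Applying B2's transfer function to that IN value gives OUT[B2] (row B2 above).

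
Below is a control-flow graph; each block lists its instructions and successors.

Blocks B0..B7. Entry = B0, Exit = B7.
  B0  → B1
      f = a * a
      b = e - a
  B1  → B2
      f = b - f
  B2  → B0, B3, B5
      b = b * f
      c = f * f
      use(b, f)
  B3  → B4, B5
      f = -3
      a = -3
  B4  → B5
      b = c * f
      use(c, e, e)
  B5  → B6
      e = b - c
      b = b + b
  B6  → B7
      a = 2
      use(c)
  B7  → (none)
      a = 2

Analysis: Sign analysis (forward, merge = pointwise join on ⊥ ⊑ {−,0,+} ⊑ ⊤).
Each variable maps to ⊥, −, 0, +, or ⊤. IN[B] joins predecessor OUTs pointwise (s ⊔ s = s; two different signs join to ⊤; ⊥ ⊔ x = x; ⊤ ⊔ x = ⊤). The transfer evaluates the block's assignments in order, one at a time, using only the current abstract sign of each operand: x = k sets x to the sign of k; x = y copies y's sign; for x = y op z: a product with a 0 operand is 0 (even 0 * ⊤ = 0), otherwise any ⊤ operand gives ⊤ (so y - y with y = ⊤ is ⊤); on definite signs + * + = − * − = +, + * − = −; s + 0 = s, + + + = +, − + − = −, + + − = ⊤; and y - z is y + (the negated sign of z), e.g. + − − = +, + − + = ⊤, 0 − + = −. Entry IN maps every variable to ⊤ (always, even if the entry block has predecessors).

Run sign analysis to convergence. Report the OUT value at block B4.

Answer: {a: -, b: ⊤, c: ⊤, d: ⊤, e: ⊤, f: -}

Working:
Per-block solution:
  B0:  IN=(all ⊤)  OUT=(all ⊤)
  B1:  IN=(all ⊤)  OUT=(all ⊤)
  B2:  IN=(all ⊤)  OUT=(all ⊤)
  B3:  IN=(all ⊤)  OUT={a:-, f:-; rest ⊤}
  B4:  IN={a:-, f:-; rest ⊤}  OUT={a:-, f:-; rest ⊤}
  B5:  IN=(all ⊤)  OUT=(all ⊤)
  B6:  IN=(all ⊤)  OUT={a:+; rest ⊤}
  B7:  IN={a:+; rest ⊤}  OUT={a:+; rest ⊤}

Merge at B4: IN[B4] = OUT[B3] = {a: -, b: ⊤, c: ⊤, d: ⊤, e: ⊤, f: -}
Applying B4's transfer function to that IN value gives OUT[B4] (row B4 above).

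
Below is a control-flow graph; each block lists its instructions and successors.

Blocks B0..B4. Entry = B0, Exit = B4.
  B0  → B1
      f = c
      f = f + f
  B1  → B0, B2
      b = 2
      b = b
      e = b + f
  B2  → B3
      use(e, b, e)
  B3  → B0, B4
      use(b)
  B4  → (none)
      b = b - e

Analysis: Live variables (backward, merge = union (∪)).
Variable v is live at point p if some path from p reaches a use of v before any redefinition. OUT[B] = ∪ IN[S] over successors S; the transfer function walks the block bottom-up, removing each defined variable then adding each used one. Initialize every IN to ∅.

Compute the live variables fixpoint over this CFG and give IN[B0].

Answer: {c}

Working:
Per-block solution:
  B0: | IN={c} | OUT={c, f}
  B1: | IN={c, f} | OUT={b, c, e}
  B2: | IN={b, c, e} | OUT={b, c, e}
  B3: | IN={b, c, e} | OUT={b, c, e}
  B4: | IN={b, e} | OUT={}

Merge at B0: OUT[B0] = IN[B1] = {c, f}
Applying B0's transfer function to that OUT value gives IN[B0] (row B0 above).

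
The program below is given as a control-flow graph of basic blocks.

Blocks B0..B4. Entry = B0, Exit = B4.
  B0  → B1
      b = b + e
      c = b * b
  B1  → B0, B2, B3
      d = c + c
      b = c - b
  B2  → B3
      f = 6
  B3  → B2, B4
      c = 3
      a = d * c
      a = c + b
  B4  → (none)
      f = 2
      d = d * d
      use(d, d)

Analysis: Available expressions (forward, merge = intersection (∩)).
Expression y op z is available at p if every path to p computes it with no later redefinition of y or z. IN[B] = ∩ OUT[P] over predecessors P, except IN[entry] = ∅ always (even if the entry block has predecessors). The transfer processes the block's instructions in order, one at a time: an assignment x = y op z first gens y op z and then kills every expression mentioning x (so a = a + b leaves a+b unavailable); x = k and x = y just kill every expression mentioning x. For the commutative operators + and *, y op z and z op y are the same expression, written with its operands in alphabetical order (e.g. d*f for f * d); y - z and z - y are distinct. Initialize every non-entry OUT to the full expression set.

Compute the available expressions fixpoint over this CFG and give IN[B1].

Per-block solution:
  B0: | IN={} | OUT={b*b}
  B1: | IN={b*b} | OUT={c+c}
  B2: | IN={} | OUT={}
  B3: | IN={} | OUT={b+c, c*d}
  B4: | IN={b+c, c*d} | OUT={b+c}

Merge at B1: IN[B1] = OUT[B0] = {b*b}

Answer: {b*b}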